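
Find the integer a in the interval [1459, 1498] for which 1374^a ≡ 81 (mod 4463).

Compute 1374^1459 mod 4463 = 1814, then multiply by 1374 repeatedly:
  1374^1459=1814  1374^1460=2082  1374^1461=4348  1374^1462=2658  1374^1463=1358
  1374^1464=358  1374^1465=962  1374^1466=740  1374^1467=3659  1374^1468=2128
  1374^1469=607  1374^1470=3900  1374^1471=3000  1374^1472=2651  1374^1473=666
  1374^1474=169  1374^1475=130  1374^1476=100  1374^1477=3510  1374^1478=2700
  1374^1479=1047  1374^1480=1492  1374^1481=1491  1374^1482=117  1374^1483=90
  1374^1484=3159  1374^1485=2430  1374^1486=496  1374^1487=3128  1374^1488=3
  1374^1489=4122  1374^1490=81
Found 81 at exponent 1490.

1490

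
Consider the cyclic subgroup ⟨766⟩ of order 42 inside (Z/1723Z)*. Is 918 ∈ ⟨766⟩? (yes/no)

no

918 ∈ ⟨766⟩ iff 918^42 ≡ 1 (mod 1723), since |⟨766⟩| = 42.
918^42 mod 1723 = 643.
Since 643 ≠ 1, 918 does not lie in the subgroup.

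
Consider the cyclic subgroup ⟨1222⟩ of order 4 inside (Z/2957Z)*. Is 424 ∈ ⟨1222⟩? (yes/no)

no

⟨1222⟩ has order 4; its elements mod 2957 are {1, 1222, 1735, 2956}.
424 is not in this set.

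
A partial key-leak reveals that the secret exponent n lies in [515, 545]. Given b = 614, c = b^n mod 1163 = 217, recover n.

520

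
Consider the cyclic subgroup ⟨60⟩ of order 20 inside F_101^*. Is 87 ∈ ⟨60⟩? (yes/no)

yes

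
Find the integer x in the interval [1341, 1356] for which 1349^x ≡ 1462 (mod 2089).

Compute 1349^1341 mod 2089 = 1355, then multiply by 1349 repeatedly:
  1349^1341=1355  1349^1342=20  1349^1343=1912  1349^1344=1462
Found 1462 at exponent 1344.

1344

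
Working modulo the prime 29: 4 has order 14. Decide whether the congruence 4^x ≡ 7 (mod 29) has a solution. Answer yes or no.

yes

⟨4⟩ has order 14; its elements mod 29 are {1, 4, 5, 6, 7, 9, 13, 16, 20, 22, 23, 24, 25, 28}.
7 is in this set.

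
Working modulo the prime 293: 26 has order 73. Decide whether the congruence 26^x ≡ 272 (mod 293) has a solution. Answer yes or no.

272 ∈ ⟨26⟩ iff 272^73 ≡ 1 (mod 293), since |⟨26⟩| = 73.
272^73 mod 293 = 1.
Since 1 = 1, 272 lies in the subgroup.

yes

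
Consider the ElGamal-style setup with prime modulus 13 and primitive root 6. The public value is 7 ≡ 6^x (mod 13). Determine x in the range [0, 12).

Successive powers of 6 modulo 13:
  6^0=1  6^1=6  6^2=10  6^3=8  6^4=9  6^5=2
  6^6=12  6^7=7
So 6^7 ≡ 7 (mod 13), giving x = 7.

7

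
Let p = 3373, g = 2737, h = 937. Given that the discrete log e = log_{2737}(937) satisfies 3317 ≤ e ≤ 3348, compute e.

3345

Compute 2737^3317 mod 3373 = 1616, then multiply by 2737 repeatedly:
  2737^3317=1616  2737^3318=989  2737^3319=1747  2737^3320=1998  2737^3321=893
  2737^3322=2089  2737^3323=358  2737^3324=1676  2737^3325=3305  2737^3326=2772
  2737^3327=1087  2737^3328=133  2737^3329=3110  2737^3330=1991  2737^3331=1972
  2737^3332=564  2737^3333=2207  2737^3334=2889  2737^3335=881  2737^3336=2975
  2737^3337=153  2737^3338=509  2737^3339=84  2737^3340=544  2737^3341=1435
  2737^3342=1423  2737^3343=2309  2737^3344=2104  2737^3345=937
Found 937 at exponent 3345.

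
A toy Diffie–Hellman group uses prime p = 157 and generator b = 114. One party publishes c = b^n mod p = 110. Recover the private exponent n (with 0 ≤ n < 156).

94

Baby-step giant-step with m = ceil(sqrt(156)) = 13.
Baby table (114^j mod 157 for j=0..12):
  0:1  1:114  2:122  3:92  4:126  5:77  6:143  7:131
  8:19  9:125  10:120  11:21  12:39
Giant step factor: 114^(-13) ≡ 22 (mod 157).
Scan 110·22^i mod 157 for i = 0, 1, …:
  i=0: 110   i=1: 65   i=2: 17   i=3: 60
  i=4: 64   i=5: 152   i=6: 47   i=7: 92
Match at i=7, j=3: n = 7·13 + 3 = 94.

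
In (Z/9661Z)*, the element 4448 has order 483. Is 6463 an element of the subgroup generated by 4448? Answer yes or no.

6463 ∈ ⟨4448⟩ iff 6463^483 ≡ 1 (mod 9661), since |⟨4448⟩| = 483.
6463^483 mod 9661 = 5493.
Since 5493 ≠ 1, 6463 does not lie in the subgroup.

no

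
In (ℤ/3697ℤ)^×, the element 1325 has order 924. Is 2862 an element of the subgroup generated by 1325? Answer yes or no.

yes

2862 ∈ ⟨1325⟩ iff 2862^924 ≡ 1 (mod 3697), since |⟨1325⟩| = 924.
2862^924 mod 3697 = 1.
Since 1 = 1, 2862 lies in the subgroup.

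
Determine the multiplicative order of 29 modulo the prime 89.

88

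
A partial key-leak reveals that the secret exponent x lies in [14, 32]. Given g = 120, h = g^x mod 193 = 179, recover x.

30

Compute 120^14 mod 193 = 83, then multiply by 120 repeatedly:
  120^14=83  120^15=117  120^16=144  120^17=103  120^18=8
  120^19=188  120^20=172  120^21=182  120^22=31  120^23=53
  120^24=184  120^25=78  120^26=96  120^27=133  120^28=134
  120^29=61  120^30=179
Found 179 at exponent 30.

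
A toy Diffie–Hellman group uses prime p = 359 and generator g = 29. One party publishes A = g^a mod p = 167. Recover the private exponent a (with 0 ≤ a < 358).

353

Baby-step giant-step with m = ceil(sqrt(358)) = 19.
Baby table (29^j mod 359 for j=0..18):
  0:1  1:29  2:123  3:336  4:51  5:43  6:170  7:263
  8:88  9:39  10:54  11:130  12:180  13:194  14:241  15:168
  16:205  17:201  18:85
Giant step factor: 29^(-19) ≡ 172 (mod 359).
Scan 167·172^i mod 359 for i = 0, 1, …:
  i=0: 167   i=1: 4   i=2: 329   i=3: 225
  i=4: 287   i=5: 181   i=6: 258   i=7: 219
  i=8: 332   i=9: 23     …   i=17: 222
  i=18: 130
Match at i=18, j=11: a = 18·19 + 11 = 353.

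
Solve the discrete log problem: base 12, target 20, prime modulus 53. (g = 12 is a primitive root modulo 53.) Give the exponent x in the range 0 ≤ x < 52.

Baby-step giant-step with m = ceil(sqrt(52)) = 8.
Baby table (12^j mod 53 for j=0..7):
  0:1  1:12  2:38  3:32  4:13  5:50  6:17  7:45
Giant step factor: 12^(-8) ≡ 16 (mod 53).
Scan 20·16^i mod 53 for i = 0, 1, …:
  i=0: 20   i=1: 2   i=2: 32
Match at i=2, j=3: x = 2·8 + 3 = 19.

19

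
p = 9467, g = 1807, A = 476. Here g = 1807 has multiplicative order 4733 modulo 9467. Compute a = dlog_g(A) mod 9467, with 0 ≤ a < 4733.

3288

Baby-step giant-step with m = ceil(sqrt(4733)) = 69.
Baby table (1807^j mod 9467 for j=0..68):
  0:1  1:1807  2:8601  3:6660  4:2063  5:7310  6:2705  7:2963
  8:5286  9:9066  10:4352  11:6454  12:8501  13:5833  14:3460  15:4000
  16:4679  17:922  18:9329  19:6243  20:5904  21:8686  22:8783  23:4189
  24:5390  25:7654  26:8958  27:8003  28:5312  29:8713  30:770  31:9208
  32:5337  33:6553  34:7521  35:5302  36:110  37:9430  38:8877  39:3641
  40:9189  41:8872  42:4073  43:4052  44:3973  45:3225  46:5370  47:9382
  48:7344  49:7341  50:1920  51:4518  52:3472  53:6750  54:3754  55:5106
  56:5684  57:8760  58:496  59:6374  60:5946  61:8844  62:812  63:9366
  64:6833  65:2263  66:8964  67:9378  68:116
Giant step factor: 1807^(-69) ≡ 9092 (mod 9467).
Scan 476·9092^i mod 9467 for i = 0, 1, …:
  i=0: 476   i=1: 1373   i=2: 5810   i=3: 8127
  i=4: 749   i=5: 3135   i=6: 7750   i=7: 119
  i=8: 2710   i=9: 6186     …   i=46: 7565
  i=47: 3225
Match at i=47, j=45: a = 47·69 + 45 = 3288.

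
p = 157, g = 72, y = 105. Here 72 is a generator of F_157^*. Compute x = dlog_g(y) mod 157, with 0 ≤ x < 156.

154

Baby-step giant-step with m = ceil(sqrt(156)) = 13.
Baby table (72^j mod 157 for j=0..12):
  0:1  1:72  2:3  3:59  4:9  5:20  6:27  7:60
  8:81  9:23  10:86  11:69  12:101
Giant step factor: 72^(-13) ≡ 22 (mod 157).
Scan 105·22^i mod 157 for i = 0, 1, …:
  i=0: 105   i=1: 112   i=2: 109   i=3: 43
  i=4: 4   i=5: 88   i=6: 52   i=7: 45
  i=8: 48   i=9: 114   i=10: 153   i=11: 69
Match at i=11, j=11: x = 11·13 + 11 = 154.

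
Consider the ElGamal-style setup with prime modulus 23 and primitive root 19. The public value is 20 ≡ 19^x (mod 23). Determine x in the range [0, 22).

15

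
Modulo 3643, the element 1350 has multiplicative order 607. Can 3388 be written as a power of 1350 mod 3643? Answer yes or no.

no

3388 ∈ ⟨1350⟩ iff 3388^607 ≡ 1 (mod 3643), since |⟨1350⟩| = 607.
3388^607 mod 3643 = 422.
Since 422 ≠ 1, 3388 does not lie in the subgroup.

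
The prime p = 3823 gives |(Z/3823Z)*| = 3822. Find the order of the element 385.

637

The order of 385 must divide p − 1 = 3822 = 2 · 3 · 7^2 · 13.
Divisors: 1, 2, 3, 6, 7, 13, 14, 21, 26, 39, 42, 49, 78, 91, 98, 147, 182, 273, 294, 546, 637, 1274, 1911, 3822.
Check each in increasing order: 385^1 ≡ 385;  385^2 ≡ 2951;  385^3 ≡ 704;  385^6 ≡ 2449;  385^7 ≡ 2407;  385^13 ≡ 3500;  385^14 ≡ 1804;  385^21 ≡ 3123;  385^26 ≡ 1108;  385^39 ≡ 1478;  385^42 ≡ 656;  385^49 ≡ 93;  385^78 ≡ 1551;  385^91 ≡ 3663;  385^98 ≡ 1003;  385^147 ≡ 1527;  385^182 ≡ 2662;  385^273 ≡ 2256;  385^294 ≡ 3522;  385^546 ≡ 1123;  385^637 ≡ 1.
Smallest exponent giving 1 is 637.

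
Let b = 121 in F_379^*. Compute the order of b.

27

The order of 121 must divide p − 1 = 378 = 2 · 3^3 · 7.
Divisors: 1, 2, 3, 6, 7, 9, 14, 18, 21, 27, 42, 54, 63, 126, 189, 378.
Check each in increasing order: 121^1 ≡ 121;  121^2 ≡ 239;  121^3 ≡ 115;  121^6 ≡ 339;  121^7 ≡ 87;  121^9 ≡ 327;  121^14 ≡ 368;  121^18 ≡ 51;  121^21 ≡ 180;  121^27 ≡ 1.
Smallest exponent giving 1 is 27.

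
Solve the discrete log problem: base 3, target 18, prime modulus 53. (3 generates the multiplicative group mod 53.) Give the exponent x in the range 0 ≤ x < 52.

Baby-step giant-step with m = ceil(sqrt(52)) = 8.
Baby table (3^j mod 53 for j=0..7):
  0:1  1:3  2:9  3:27  4:28  5:31  6:40  7:14
Giant step factor: 3^(-8) ≡ 24 (mod 53).
Scan 18·24^i mod 53 for i = 0, 1, …:
  i=0: 18   i=1: 8   i=2: 33   i=3: 50
  i=4: 34   i=5: 21   i=6: 27
Match at i=6, j=3: x = 6·8 + 3 = 51.

51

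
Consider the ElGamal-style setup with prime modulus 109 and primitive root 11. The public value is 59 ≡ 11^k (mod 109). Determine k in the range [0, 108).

37

Baby-step giant-step with m = ceil(sqrt(108)) = 11.
Baby table (11^j mod 109 for j=0..10):
  0:1  1:11  2:12  3:23  4:35  5:58  6:93  7:42
  8:26  9:68  10:94
Giant step factor: 11^(-11) ≡ 72 (mod 109).
Scan 59·72^i mod 109 for i = 0, 1, …:
  i=0: 59   i=1: 106   i=2: 2   i=3: 35
Match at i=3, j=4: k = 3·11 + 4 = 37.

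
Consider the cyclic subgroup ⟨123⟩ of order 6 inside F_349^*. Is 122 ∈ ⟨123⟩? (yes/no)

⟨123⟩ has order 6; its elements mod 349 are {1, 122, 123, 226, 227, 348}.
122 is in this set.

yes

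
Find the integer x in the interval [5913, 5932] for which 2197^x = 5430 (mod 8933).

Compute 2197^5913 mod 8933 = 180, then multiply by 2197 repeatedly:
  2197^5913=180  2197^5914=2408  2197^5915=2040  2197^5916=6447  2197^5917=5254
  2197^5918=1602  2197^5919=8925  2197^5920=290  2197^5921=2887  2197^5922=309
  2197^5923=8898  2197^5924=3502  2197^5925=2581  2197^5926=6935  2197^5927=5430
Found 5430 at exponent 5927.

5927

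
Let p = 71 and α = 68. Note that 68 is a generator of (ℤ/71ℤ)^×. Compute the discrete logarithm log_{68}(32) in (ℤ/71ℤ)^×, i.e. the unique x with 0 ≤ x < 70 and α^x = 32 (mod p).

20

Successive powers of 68 modulo 71:
  68^0=1  68^1=68  68^2=9  68^3=44  68^4=10  68^5=41
  68^6=19  68^7=14  68^8=29  68^9=55  68^10=48  68^11=69
  68^12=6  68^13=53  68^14=54  68^15=51  68^16=60  68^17=33
  68^18=43  68^19=13  68^20=32
So 68^20 ≡ 32 (mod 71), giving x = 20.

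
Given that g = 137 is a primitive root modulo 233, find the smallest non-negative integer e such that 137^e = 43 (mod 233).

Baby-step giant-step with m = ceil(sqrt(232)) = 16.
Baby table (137^j mod 233 for j=0..15):
  0:1  1:137  2:129  3:198  4:98  5:145  6:60  7:65
  8:51  9:230  10:55  11:79  12:105  13:172  14:31  15:53
Giant step factor: 137^(-16) ≡ 92 (mod 233).
Scan 43·92^i mod 233 for i = 0, 1, …:
  i=0: 43   i=1: 228   i=2: 6   i=3: 86
  i=4: 223   i=5: 12   i=6: 172
Match at i=6, j=13: e = 6·16 + 13 = 109.

109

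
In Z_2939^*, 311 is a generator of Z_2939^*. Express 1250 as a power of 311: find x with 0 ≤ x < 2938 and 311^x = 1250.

655

Baby-step giant-step with m = ceil(sqrt(2938)) = 55.
Baby table (311^j mod 2939 for j=0..54):
  0:1  1:311  2:2673  3:2505  4:220  5:823  6:260  7:1507
  8:1376  9:1781  10:1359  11:2372  12:3  13:933  14:2141  15:1637
  16:660  17:2469  18:780  19:1582  20:1189  21:2404  22:1138  23:1238
  24:9  25:2799  26:545  27:1972  28:1980  29:1529  30:2340  31:1807
  32:628  33:1334  34:475  35:775  36:27  37:2519  38:1635  39:38
  40:62  41:1648  42:1142  43:2482  44:1884  45:1063  46:1425  47:2325
  48:81  49:1679  50:1966  51:114  52:186  53:2005  54:487
Giant step factor: 311^(-55) ≡ 1104 (mod 2939).
Scan 1250·1104^i mod 2939 for i = 0, 1, …:
  i=0: 1250   i=1: 1609   i=2: 1180   i=3: 743
  i=4: 291   i=5: 913   i=6: 2814   i=7: 133
  i=8: 2821   i=9: 1983   i=10: 2616   i=11: 1966
Match at i=11, j=50: x = 11·55 + 50 = 655.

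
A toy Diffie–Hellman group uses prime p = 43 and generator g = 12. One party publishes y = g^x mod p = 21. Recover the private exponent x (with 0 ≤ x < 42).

6

Baby-step giant-step with m = ceil(sqrt(42)) = 7.
Baby table (12^j mod 43 for j=0..6):
  0:1  1:12  2:15  3:8  4:10  5:34  6:21
Giant step factor: 12^(-7) ≡ 7 (mod 43).
Scan 21·7^i mod 43 for i = 0, 1, …:
  i=0: 21
Match at i=0, j=6: x = 0·7 + 6 = 6.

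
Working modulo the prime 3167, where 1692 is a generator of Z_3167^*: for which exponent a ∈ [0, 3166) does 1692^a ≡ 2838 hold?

Baby-step giant-step with m = ceil(sqrt(3166)) = 57.
Baby table (1692^j mod 3167 for j=0..56):
  0:1  1:1692  2:3063  3:1384  4:1315  5:1746  6:2588  7:2102
  8:43  9:3082  10:1862  11:2506  12:2706  13:2237  14:439  15:1710
  16:1849  17:2679  18:891  19:80  20:2346  21:1181  22:3042  23:689
  24:332  25:1185  26:309  27:273  28:2701  29:111  30:959  31:1124
  32:1608  33:283  34:619  35:2238  36:2131  37:1606  38:66  39:827
  40:2637  41:2668  42:1281  43:1224  44:2957  45:2551  46:2838  47:724
  48:2546  49:712  50:1244  51:1960  52:471  53:2015  54:1688  55:2629
  56:1800
Giant step factor: 1692^(-57) ≡ 634 (mod 3167).
Scan 2838·634^i mod 3167 for i = 0, 1, …:
  i=0: 2838
Match at i=0, j=46: a = 0·57 + 46 = 46.

46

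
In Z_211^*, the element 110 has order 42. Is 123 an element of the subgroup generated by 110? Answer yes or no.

123 ∈ ⟨110⟩ iff 123^42 ≡ 1 (mod 211), since |⟨110⟩| = 42.
123^42 mod 211 = 1.
Since 1 = 1, 123 lies in the subgroup.

yes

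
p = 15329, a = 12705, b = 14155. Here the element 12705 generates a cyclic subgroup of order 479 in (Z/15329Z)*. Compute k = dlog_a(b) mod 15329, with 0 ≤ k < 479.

174

Baby-step giant-step with m = ceil(sqrt(479)) = 22.
Baby table (12705^j mod 15329 for j=0..21):
  0:1  1:12705  2:2655  3:7975  4:13014  5:4276  6:604  7:9320
  8:9404  9:3594  10:12008  11:7432  12:12249  13:3537  14:8286  15:9387
  16:2215  17:12860  18:9818  19:5617  20:7490  21:13347
Giant step factor: 12705^(-22) ≡ 7442 (mod 15329).
Scan 14155·7442^i mod 15329 for i = 0, 1, …:
  i=0: 14155   i=1: 622   i=2: 14895   i=3: 4591
  i=4: 13210   i=5: 3943   i=6: 4100   i=7: 7490
Match at i=7, j=20: k = 7·22 + 20 = 174.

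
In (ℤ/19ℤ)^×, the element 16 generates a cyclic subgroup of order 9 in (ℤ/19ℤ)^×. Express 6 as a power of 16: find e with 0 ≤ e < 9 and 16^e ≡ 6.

8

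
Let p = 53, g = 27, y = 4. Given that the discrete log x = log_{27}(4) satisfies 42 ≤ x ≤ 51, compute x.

Compute 27^42 mod 53 = 17, then multiply by 27 repeatedly:
  27^42=17  27^43=35  27^44=44  27^45=22  27^46=11
  27^47=32  27^48=16  27^49=8  27^50=4
Found 4 at exponent 50.

50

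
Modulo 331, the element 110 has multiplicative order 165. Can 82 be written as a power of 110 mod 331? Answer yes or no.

82 ∈ ⟨110⟩ iff 82^165 ≡ 1 (mod 331), since |⟨110⟩| = 165.
82^165 mod 331 = 1.
Since 1 = 1, 82 lies in the subgroup.

yes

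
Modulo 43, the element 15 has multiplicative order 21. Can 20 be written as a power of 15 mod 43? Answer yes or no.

no

20 ∈ ⟨15⟩ iff 20^21 ≡ 1 (mod 43), since |⟨15⟩| = 21.
20^21 mod 43 = 42.
Since 42 ≠ 1, 20 does not lie in the subgroup.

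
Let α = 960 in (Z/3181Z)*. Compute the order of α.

795

The order of 960 must divide p − 1 = 3180 = 2^2 · 3 · 5 · 53.
Divisors: 1, 2, 3, 4, 5, 6, 10, 12, 15, 20, 30, 53, 60, 106, 159, 212, 265, 318, 530, 636, 795, 1060, 1590, 3180.
Check each in increasing order: 960^1 ≡ 960;  960^2 ≡ 2291;  960^3 ≡ 1289;  960^4 ≡ 31;  960^5 ≡ 1131;  960^6 ≡ 1039;  960^10 ≡ 399;  960^12 ≡ 1162;  960^15 ≡ 2748;  960^20 ≡ 151;  960^30 ≡ 2991;  960^53 ≡ 896;  960^60 ≡ 1109;  960^106 ≡ 1204;  960^159 ≡ 425;  960^212 ≡ 2261;  960^265 ≡ 2740;  960^318 ≡ 2489;  960^530 ≡ 440;  960^636 ≡ 1714;  960^795 ≡ 1.
Smallest exponent giving 1 is 795.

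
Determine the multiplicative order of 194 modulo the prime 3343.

3342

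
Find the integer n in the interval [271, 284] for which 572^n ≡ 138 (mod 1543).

272

Compute 572^271 mod 1543 = 707, then multiply by 572 repeatedly:
  572^271=707  572^272=138
Found 138 at exponent 272.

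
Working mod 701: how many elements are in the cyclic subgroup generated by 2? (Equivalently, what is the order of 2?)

700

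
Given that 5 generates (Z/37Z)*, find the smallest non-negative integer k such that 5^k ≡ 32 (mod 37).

Successive powers of 5 modulo 37:
  5^0=1  5^1=5  5^2=25  5^3=14  5^4=33  5^5=17
  5^6=11  5^7=18  5^8=16  5^9=6  5^10=30  5^11=2
  5^12=10  5^13=13  5^14=28  5^15=29  5^16=34  5^17=22
  5^18=36  5^19=32
So 5^19 ≡ 32 (mod 37), giving k = 19.

19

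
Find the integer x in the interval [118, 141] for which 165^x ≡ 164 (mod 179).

137

Compute 165^118 mod 179 = 16, then multiply by 165 repeatedly:
  165^118=16  165^119=134  165^120=93  165^121=130  165^122=149
  165^123=62  165^124=27  165^125=159  165^126=101  165^127=18
  165^128=106  165^129=127  165^130=12  165^131=11  165^132=25
  165^133=8  165^134=67  165^135=136  165^136=65  165^137=164
Found 164 at exponent 137.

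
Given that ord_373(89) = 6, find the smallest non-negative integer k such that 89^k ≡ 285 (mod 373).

Successive powers of 89 modulo 373:
  89^0=1  89^1=89  89^2=88  89^3=372  89^4=284  89^5=285
So 89^5 ≡ 285 (mod 373), giving k = 5.

5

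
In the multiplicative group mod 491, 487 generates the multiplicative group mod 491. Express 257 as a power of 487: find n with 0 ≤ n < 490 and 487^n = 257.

364

Baby-step giant-step with m = ceil(sqrt(490)) = 23.
Baby table (487^j mod 491 for j=0..22):
  0:1  1:487  2:16  3:427  4:256  5:449  6:168  7:310
  8:233  9:50  10:291  11:309  12:237  13:34  14:355  15:53
  16:279  17:357  18:45  19:311  20:229  21:66  22:227
Giant step factor: 487^(-23) ≡ 73 (mod 491).
Scan 257·73^i mod 491 for i = 0, 1, …:
  i=0: 257   i=1: 103   i=2: 154   i=3: 440
  i=4: 205   i=5: 235   i=6: 461   i=7: 265
  i=8: 196   i=9: 69     …   i=14: 428
  i=15: 311
Match at i=15, j=19: n = 15·23 + 19 = 364.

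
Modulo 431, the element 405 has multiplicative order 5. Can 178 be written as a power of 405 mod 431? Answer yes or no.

⟨405⟩ has order 5; its elements mod 431 are {1, 95, 116, 245, 405}.
178 is not in this set.

no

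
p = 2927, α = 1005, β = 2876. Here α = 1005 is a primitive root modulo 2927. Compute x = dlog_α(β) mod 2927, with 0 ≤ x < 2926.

Baby-step giant-step with m = ceil(sqrt(2926)) = 55.
Baby table (1005^j mod 2927 for j=0..54):
  0:1  1:1005  2:210  3:306  4:195  5:2793  6:2899  7:1130
  8:2901  9:213  10:394  11:825  12:784  13:557  14:728  15:2817
  16:676  17:316  18:1464  19:1966  20:105  21:153  22:1561  23:2860
  24:2913  25:565  26:2914  27:1570  28:197  29:1876  30:392  31:1742
  32:364  33:2872  34:338  35:158  36:732  37:983  38:1516  39:1540
  40:2244  41:1430  42:2920  43:1746  44:1457  45:785  46:1562  47:938
  48:196  49:871  50:182  51:1436  52:169  53:79  54:366
Giant step factor: 1005^(-55) ≡ 2129 (mod 2927).
Scan 2876·2129^i mod 2927 for i = 0, 1, …:
  i=0: 2876   i=1: 2647   i=2: 988   i=3: 1866
  i=4: 775   i=5: 2074   i=6: 1630   i=7: 1775
  i=8: 218   i=9: 1656   i=10: 1516
Match at i=10, j=38: x = 10·55 + 38 = 588.

588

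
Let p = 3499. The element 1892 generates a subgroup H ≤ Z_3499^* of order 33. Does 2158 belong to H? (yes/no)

no

2158 ∈ ⟨1892⟩ iff 2158^33 ≡ 1 (mod 3499), since |⟨1892⟩| = 33.
2158^33 mod 3499 = 2441.
Since 2441 ≠ 1, 2158 does not lie in the subgroup.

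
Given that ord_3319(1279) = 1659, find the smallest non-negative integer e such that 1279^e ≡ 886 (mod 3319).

Baby-step giant-step with m = ceil(sqrt(1659)) = 41.
Baby table (1279^j mod 3319 for j=0..40):
  0:1  1:1279  2:2893  3:2781  4:2250  5:177  6:691  7:935
  8:1025  9:3289  10:1458  11:2823  12:2864  13:2199  14:1328  15:2503
  16:1821  17:2440  18:900  19:2726  20:1604  21:374  22:410  23:3307
  24:1247  25:1793  26:3137  27:2871  28:1195  29:1665  30:2056  31:976
  32:360  33:2418  34:2633  35:2141  36:164  37:659  38:3154  39:1381
  40:591
Giant step factor: 1279^(-41) ≡ 1315 (mod 3319).
Scan 886·1315^i mod 3319 for i = 0, 1, …:
  i=0: 886   i=1: 121   i=2: 3122   i=3: 3146
  i=4: 1516   i=5: 2140   i=6: 2907   i=7: 2536
  i=8: 2564   i=9: 2875     …   i=27: 2629
  i=28: 2056
Match at i=28, j=30: e = 28·41 + 30 = 1178.

1178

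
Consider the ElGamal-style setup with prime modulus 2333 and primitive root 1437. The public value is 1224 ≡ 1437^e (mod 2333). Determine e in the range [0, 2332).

1359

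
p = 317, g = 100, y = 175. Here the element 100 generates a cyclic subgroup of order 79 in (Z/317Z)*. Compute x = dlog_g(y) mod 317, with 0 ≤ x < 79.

27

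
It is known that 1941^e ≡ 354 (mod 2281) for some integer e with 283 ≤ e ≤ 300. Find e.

287

Compute 1941^283 mod 2281 = 801, then multiply by 1941 repeatedly:
  1941^283=801  1941^284=1380  1941^285=686  1941^286=1703  1941^287=354
Found 354 at exponent 287.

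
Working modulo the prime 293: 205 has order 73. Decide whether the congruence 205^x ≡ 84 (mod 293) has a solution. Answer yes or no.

yes

84 ∈ ⟨205⟩ iff 84^73 ≡ 1 (mod 293), since |⟨205⟩| = 73.
84^73 mod 293 = 1.
Since 1 = 1, 84 lies in the subgroup.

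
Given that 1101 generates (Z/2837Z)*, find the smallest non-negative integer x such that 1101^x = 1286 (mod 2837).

Baby-step giant-step with m = ceil(sqrt(2836)) = 54.
Baby table (1101^j mod 2837 for j=0..53):
  0:1  1:1101  2:802  3:695  4:2042  5:1338  6:735  7:690
  8:2211  9:165  10:97  11:1828  12:1195  13:2164  14:2321  15:2121
  16:370  17:1679  18:1692  19:1820  20:898  21:1422  22:2435  23:2807
  24:1014  25:1473  26:1846  27:1154  28:2415  29:646  30:1996  31:1758
  32:724  33:2764  34:1900  35:1031  36:331  37:1295  38:1621  39:248
  40:696  41:306  42:2140  43:1430  44:2732  45:712  46:900  47:787
  48:1202  49:1360  50:2261  51:1312  52:479  53:2534
Giant step factor: 1101^(-54) ≡ 161 (mod 2837).
Scan 1286·161^i mod 2837 for i = 0, 1, …:
  i=0: 1286   i=1: 2782   i=2: 2493   i=3: 1356
  i=4: 2704   i=5: 1283   i=6: 2299   i=7: 1329
  i=8: 1194   i=9: 2155     …   i=35: 2713
  i=36: 2732
Match at i=36, j=44: x = 36·54 + 44 = 1988.

1988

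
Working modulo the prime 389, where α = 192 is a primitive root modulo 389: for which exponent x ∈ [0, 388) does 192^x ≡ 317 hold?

259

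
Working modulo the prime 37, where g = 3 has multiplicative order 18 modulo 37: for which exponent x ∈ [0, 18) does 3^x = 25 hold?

Successive powers of 3 modulo 37:
  3^0=1  3^1=3  3^2=9  3^3=27  3^4=7  3^5=21
  3^6=26  3^7=4  3^8=12  3^9=36  3^10=34  3^11=28
  3^12=10  3^13=30  3^14=16  3^15=11  3^16=33  3^17=25
So 3^17 ≡ 25 (mod 37), giving x = 17.

17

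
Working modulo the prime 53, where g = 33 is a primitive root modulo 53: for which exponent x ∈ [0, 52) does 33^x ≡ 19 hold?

31

Baby-step giant-step with m = ceil(sqrt(52)) = 8.
Baby table (33^j mod 53 for j=0..7):
  0:1  1:33  2:29  3:3  4:46  5:34  6:9  7:32
Giant step factor: 33^(-8) ≡ 13 (mod 53).
Scan 19·13^i mod 53 for i = 0, 1, …:
  i=0: 19   i=1: 35   i=2: 31   i=3: 32
Match at i=3, j=7: x = 3·8 + 7 = 31.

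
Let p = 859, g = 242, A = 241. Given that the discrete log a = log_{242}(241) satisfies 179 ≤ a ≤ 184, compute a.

Compute 242^179 mod 859 = 615, then multiply by 242 repeatedly:
  242^179=615  242^180=223  242^181=708  242^182=395  242^183=241
Found 241 at exponent 183.

183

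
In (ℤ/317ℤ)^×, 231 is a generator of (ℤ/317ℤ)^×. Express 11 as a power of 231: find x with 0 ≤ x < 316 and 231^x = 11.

Baby-step giant-step with m = ceil(sqrt(316)) = 18.
Baby table (231^j mod 317 for j=0..17):
  0:1  1:231  2:105  3:163  4:247  5:314  6:258  7:2
  8:145  9:210  10:9  11:177  12:311  13:199  14:4  15:290
  16:103  17:18
Giant step factor: 231^(-18) ≡ 60 (mod 317).
Scan 11·60^i mod 317 for i = 0, 1, …:
  i=0: 11   i=1: 26   i=2: 292   i=3: 85
  i=4: 28   i=5: 95   i=6: 311
Match at i=6, j=12: x = 6·18 + 12 = 120.

120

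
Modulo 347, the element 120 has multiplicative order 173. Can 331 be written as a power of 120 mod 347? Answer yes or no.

no

331 ∈ ⟨120⟩ iff 331^173 ≡ 1 (mod 347), since |⟨120⟩| = 173.
331^173 mod 347 = 346.
Since 346 ≠ 1, 331 does not lie in the subgroup.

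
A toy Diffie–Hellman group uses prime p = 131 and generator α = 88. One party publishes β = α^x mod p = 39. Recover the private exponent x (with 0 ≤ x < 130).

50

Baby-step giant-step with m = ceil(sqrt(130)) = 12.
Baby table (88^j mod 131 for j=0..11):
  0:1  1:88  2:15  3:10  4:94  5:19  6:100  7:23
  8:59  9:83  10:99  11:66
Giant step factor: 88^(-12) ≡ 3 (mod 131).
Scan 39·3^i mod 131 for i = 0, 1, …:
  i=0: 39   i=1: 117   i=2: 89   i=3: 5
  i=4: 15
Match at i=4, j=2: x = 4·12 + 2 = 50.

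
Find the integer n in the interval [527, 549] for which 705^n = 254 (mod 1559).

537

Compute 705^527 mod 1559 = 1211, then multiply by 705 repeatedly:
  705^527=1211  705^528=982  705^529=114  705^530=861  705^531=554
  705^532=820  705^533=1270  705^534=484  705^535=1358  705^536=164
  705^537=254
Found 254 at exponent 537.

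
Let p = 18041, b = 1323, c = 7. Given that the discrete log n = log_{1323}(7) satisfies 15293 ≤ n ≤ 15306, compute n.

Compute 1323^15293 mod 18041 = 12599, then multiply by 1323 repeatedly:
  1323^15293=12599  1323^15294=16634  1323^15295=14803  1323^15296=9884  1323^15297=14848
  1323^15298=15296  1323^15299=12647  1323^15300=7974  1323^15301=13658  1323^15302=10493
  1323^15303=8710  1323^15304=13172  1323^15305=16991  1323^15306=7
Found 7 at exponent 15306.

15306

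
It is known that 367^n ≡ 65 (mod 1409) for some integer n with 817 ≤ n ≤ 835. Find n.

Compute 367^817 mod 1409 = 1112, then multiply by 367 repeatedly:
  367^817=1112  367^818=903  367^819=286  367^820=696  367^821=403
  367^822=1365  367^823=760  367^824=1347  367^825=1199  367^826=425
  367^827=985  367^828=791  367^829=43  367^830=282  367^831=637
  367^832=1294  367^833=65
Found 65 at exponent 833.

833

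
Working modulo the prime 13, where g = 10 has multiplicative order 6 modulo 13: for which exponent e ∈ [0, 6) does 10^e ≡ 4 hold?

5

Successive powers of 10 modulo 13:
  10^0=1  10^1=10  10^2=9  10^3=12  10^4=3  10^5=4
So 10^5 ≡ 4 (mod 13), giving e = 5.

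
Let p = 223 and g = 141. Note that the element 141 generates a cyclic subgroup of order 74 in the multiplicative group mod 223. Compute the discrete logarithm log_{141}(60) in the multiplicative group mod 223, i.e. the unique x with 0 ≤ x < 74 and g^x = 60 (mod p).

48

Baby-step giant-step with m = ceil(sqrt(74)) = 9.
Baby table (141^j mod 223 for j=0..8):
  0:1  1:141  2:34  3:111  4:41  5:206  6:56  7:91
  8:120
Giant step factor: 141^(-9) ≡ 215 (mod 223).
Scan 60·215^i mod 223 for i = 0, 1, …:
  i=0: 60   i=1: 189   i=2: 49   i=3: 54
  i=4: 14   i=5: 111
Match at i=5, j=3: x = 5·9 + 3 = 48.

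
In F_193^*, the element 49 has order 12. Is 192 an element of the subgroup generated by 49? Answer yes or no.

⟨49⟩ has order 12; its elements mod 193 are {1, 49, 63, 81, 84, 85, 108, 109, 112, 130, 144, 192}.
192 is in this set.

yes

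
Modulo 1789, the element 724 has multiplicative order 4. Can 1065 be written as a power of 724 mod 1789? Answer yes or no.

⟨724⟩ has order 4; its elements mod 1789 are {1, 724, 1065, 1788}.
1065 is in this set.

yes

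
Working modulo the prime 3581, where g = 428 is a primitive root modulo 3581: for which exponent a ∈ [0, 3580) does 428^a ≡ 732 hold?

Baby-step giant-step with m = ceil(sqrt(3580)) = 60.
Baby table (428^j mod 3581 for j=0..59):
  0:1  1:428  2:553  3:338  4:1424  5:702  6:3233  7:1458
  8:930  9:549  10:2207  11:2793  12:2931  13:1118  14:2231  15:2322
  16:1879  17:2068  18:597  19:1265  20:689  21:1250  22:1431  23:117
  24:3523  25:243  26:155  27:1882  28:3352  29:2256  30:2279  31:1380
  32:3356  33:387  34:910  35:2732  36:1890  37:3195  38:3099  39:1402
  40:2029  41:1810  42:1184  43:1831  44:3010  45:2701  46:2946  47:376
  48:3364  49:230  50:1753  51:1855  52:2539  53:1649  54:315  55:2323
  56:2307  57:2621  58:935  59:2689
Giant step factor: 428^(-60) ≡ 2716 (mod 3581).
Scan 732·2716^i mod 3581 for i = 0, 1, …:
  i=0: 732   i=1: 657   i=2: 1074   i=3: 2050
  i=4: 2926   i=5: 777   i=6: 1123   i=7: 2637
  i=8: 92   i=9: 2783     …   i=22: 1020
  i=23: 2207
Match at i=23, j=10: a = 23·60 + 10 = 1390.

1390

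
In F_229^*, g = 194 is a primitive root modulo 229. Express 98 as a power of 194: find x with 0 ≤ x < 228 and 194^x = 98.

193

Baby-step giant-step with m = ceil(sqrt(228)) = 16.
Baby table (194^j mod 229 for j=0..15):
  0:1  1:194  2:80  3:177  4:217  5:191  6:185  7:166
  8:144  9:227  10:70  11:69  12:104  13:24  14:76  15:88
Giant step factor: 194^(-16) ≡ 20 (mod 229).
Scan 98·20^i mod 229 for i = 0, 1, …:
  i=0: 98   i=1: 128   i=2: 41   i=3: 133
  i=4: 141   i=5: 72   i=6: 66   i=7: 175
  i=8: 65   i=9: 155   i=10: 123   i=11: 170
  i=12: 194
Match at i=12, j=1: x = 12·16 + 1 = 193.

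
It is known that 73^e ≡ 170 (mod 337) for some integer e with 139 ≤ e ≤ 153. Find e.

Compute 73^139 mod 337 = 276, then multiply by 73 repeatedly:
  73^139=276  73^140=265  73^141=136  73^142=155  73^143=194
  73^144=8  73^145=247  73^146=170
Found 170 at exponent 146.

146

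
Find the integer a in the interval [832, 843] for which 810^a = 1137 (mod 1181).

840

Compute 810^832 mod 1181 = 307, then multiply by 810 repeatedly:
  810^832=307  810^833=660  810^834=788  810^835=540  810^836=430
  810^837=1086  810^838=996  810^839=137  810^840=1137
Found 1137 at exponent 840.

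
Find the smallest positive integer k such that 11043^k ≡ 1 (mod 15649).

15648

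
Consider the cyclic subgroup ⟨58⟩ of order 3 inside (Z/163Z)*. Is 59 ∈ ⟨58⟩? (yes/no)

no

59 ∈ ⟨58⟩ iff 59^3 ≡ 1 (mod 163), since |⟨58⟩| = 3.
59^3 mod 163 = 162.
Since 162 ≠ 1, 59 does not lie in the subgroup.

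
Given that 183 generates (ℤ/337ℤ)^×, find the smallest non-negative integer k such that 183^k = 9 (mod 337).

244

Baby-step giant-step with m = ceil(sqrt(336)) = 19.
Baby table (183^j mod 337 for j=0..18):
  0:1  1:183  2:126  3:142  4:37  5:31  6:281  7:199
  8:21  9:136  10:287  11:286  12:103  13:314  14:172  15:135
  16:104  17:160  18:298
Giant step factor: 183^(-19) ≡ 73 (mod 337).
Scan 9·73^i mod 337 for i = 0, 1, …:
  i=0: 9   i=1: 320   i=2: 107   i=3: 60
  i=4: 336   i=5: 264   i=6: 63   i=7: 218
  i=8: 75   i=9: 83   i=10: 330   i=11: 163
  i=12: 104
Match at i=12, j=16: k = 12·19 + 16 = 244.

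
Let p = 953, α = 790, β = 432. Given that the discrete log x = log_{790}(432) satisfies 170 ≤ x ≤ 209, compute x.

201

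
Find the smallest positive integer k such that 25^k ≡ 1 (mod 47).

23

The order of 25 must divide p − 1 = 46 = 2 · 23.
Divisors: 1, 2, 23, 46.
Check each in increasing order: 25^1 ≡ 25;  25^2 ≡ 14;  25^23 ≡ 1.
Smallest exponent giving 1 is 23.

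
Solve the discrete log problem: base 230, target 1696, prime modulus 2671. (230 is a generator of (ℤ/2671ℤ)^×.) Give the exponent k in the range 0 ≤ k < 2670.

Baby-step giant-step with m = ceil(sqrt(2670)) = 52.
Baby table (230^j mod 2671 for j=0..51):
  0:1  1:230  2:2151  3:595  4:629  5:436  6:1453  7:315
  8:333  9:1802  10:455  11:481  12:1119  13:954  14:398  15:726
  16:1378  17:1762  18:1939  19:2584  20:1358  21:2504  22:1655  23:1368
  24:2133  25:1797  26:1976  27:410  28:815  29:480  30:889  31:1474
  32:2474  33:97  34:942  35:309  36:1624  37:2251  38:2227  39:2049
  40:1174  41:249  42:1179  43:1399  44:1250  45:1703  46:1724  47:1212
  48:976  49:116  50:2641  51:1113
Giant step factor: 230^(-52) ≡ 1022 (mod 2671).
Scan 1696·1022^i mod 2671 for i = 0, 1, …:
  i=0: 1696   i=1: 2504
Match at i=1, j=21: k = 1·52 + 21 = 73.

73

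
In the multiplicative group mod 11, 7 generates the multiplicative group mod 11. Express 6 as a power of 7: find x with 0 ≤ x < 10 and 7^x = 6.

7

Successive powers of 7 modulo 11:
  7^0=1  7^1=7  7^2=5  7^3=2  7^4=3  7^5=10
  7^6=4  7^7=6
So 7^7 ≡ 6 (mod 11), giving x = 7.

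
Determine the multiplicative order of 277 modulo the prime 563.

The order of 277 must divide p − 1 = 562 = 2 · 281.
Divisors: 1, 2, 281, 562.
Check each in increasing order: 277^1 ≡ 277;  277^2 ≡ 161;  277^281 ≡ 1.
Smallest exponent giving 1 is 281.

281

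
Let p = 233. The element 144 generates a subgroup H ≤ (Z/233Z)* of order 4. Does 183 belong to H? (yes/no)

⟨144⟩ has order 4; its elements mod 233 are {1, 89, 144, 232}.
183 is not in this set.

no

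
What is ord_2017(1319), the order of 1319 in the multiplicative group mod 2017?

63

The order of 1319 must divide p − 1 = 2016 = 2^5 · 3^2 · 7.
Divisors: 1, 2, 3, 4, 6, 7, 8, 9, 12, 14, 16, 18, 21, 24, 28, 32, 36, 42, 48, 56, 63, 72, 84, 96, 112, 126, 144, 168, 224, 252, 288, 336, 504, 672, 1008, 2016.
Check each in increasing order: 1319^1 ≡ 1319;  1319^2 ≡ 1107;  1319^3 ≡ 1842;  1319^4 ≡ 1130;  1319^6 ≡ 370;  1319^7 ≡ 1933;  1319^8 ≡ 139;  1319^9 ≡ 1811;  1319^12 ≡ 1761;  1319^14 ≡ 1005;  1319^16 ≡ 1168;  1319^18 ≡ 79;  1319^21 ≡ 294;  1319^24 ≡ 992;  1319^28 ≡ 1525;  1319^32 ≡ 732;  1319^36 ≡ 190;  1319^42 ≡ 1722;  1319^48 ≡ 1785;  1319^56 ≡ 24;  1319^63 ≡ 1.
Smallest exponent giving 1 is 63.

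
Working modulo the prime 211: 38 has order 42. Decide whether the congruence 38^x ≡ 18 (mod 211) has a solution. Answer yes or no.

no

18 ∈ ⟨38⟩ iff 18^42 ≡ 1 (mod 211), since |⟨38⟩| = 42.
18^42 mod 211 = 55.
Since 55 ≠ 1, 18 does not lie in the subgroup.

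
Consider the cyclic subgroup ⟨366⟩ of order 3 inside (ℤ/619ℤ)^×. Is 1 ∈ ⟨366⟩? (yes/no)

yes

1 ∈ ⟨366⟩ iff 1^3 ≡ 1 (mod 619), since |⟨366⟩| = 3.
1^3 mod 619 = 1.
Since 1 = 1, 1 lies in the subgroup.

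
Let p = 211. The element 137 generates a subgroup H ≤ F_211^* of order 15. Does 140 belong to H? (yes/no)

140 ∈ ⟨137⟩ iff 140^15 ≡ 1 (mod 211), since |⟨137⟩| = 15.
140^15 mod 211 = 210.
Since 210 ≠ 1, 140 does not lie in the subgroup.

no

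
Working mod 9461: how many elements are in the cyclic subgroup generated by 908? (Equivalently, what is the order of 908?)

The order of 908 must divide p − 1 = 9460 = 2^2 · 5 · 11 · 43.
Divisors: 1, 2, 4, 5, 10, 11, 20, 22, 43, 44, 55, 86, 110, 172, 215, 220, 430, 473, 860, 946, 1892, 2365, 4730, 9460.
Check each in increasing order: 908^1 ≡ 908;  908^2 ≡ 1357;  908^4 ≡ 6015;  908^5 ≡ 2623;  908^10 ≡ 1982;  908^11 ≡ 2066;  908^20 ≡ 2009;  908^22 ≡ 1445;  908^43 ≡ 8791;  908^44 ≡ 6605;  908^55 ≡ 3168;  908^86 ≡ 4233;  908^110 ≡ 7564;  908^172 ≡ 8616;  908^215 ≡ 7951;  908^220 ≡ 3429;  908^430 ≡ 9460;  908^473 ≡ 670;  908^860 ≡ 1.
Smallest exponent giving 1 is 860.

860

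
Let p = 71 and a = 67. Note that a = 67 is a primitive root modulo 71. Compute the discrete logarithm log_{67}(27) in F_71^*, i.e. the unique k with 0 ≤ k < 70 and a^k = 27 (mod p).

24

Baby-step giant-step with m = ceil(sqrt(70)) = 9.
Baby table (67^j mod 71 for j=0..8):
  0:1  1:67  2:16  3:7  4:43  5:41  6:49  7:17
  8:3
Giant step factor: 67^(-9) ≡ 65 (mod 71).
Scan 27·65^i mod 71 for i = 0, 1, …:
  i=0: 27   i=1: 51   i=2: 49
Match at i=2, j=6: k = 2·9 + 6 = 24.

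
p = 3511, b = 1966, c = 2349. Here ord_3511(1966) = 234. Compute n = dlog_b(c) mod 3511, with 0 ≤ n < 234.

15

Baby-step giant-step with m = ceil(sqrt(234)) = 16.
Baby table (1966^j mod 3511 for j=0..15):
  0:1  1:1966  2:3056  3:775  4:3387  5:1986  6:244  7:2208
  8:1332  9:3017  10:1343  11:66  12:3360  13:1569  14:1996  15:2349
Giant step factor: 1966^(-16) ≡ 877 (mod 3511).
Scan 2349·877^i mod 3511 for i = 0, 1, …:
  i=0: 2349
Match at i=0, j=15: n = 0·16 + 15 = 15.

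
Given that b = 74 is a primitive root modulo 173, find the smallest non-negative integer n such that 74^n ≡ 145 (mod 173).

37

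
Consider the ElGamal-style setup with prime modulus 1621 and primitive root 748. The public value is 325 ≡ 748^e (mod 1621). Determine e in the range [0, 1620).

Baby-step giant-step with m = ceil(sqrt(1620)) = 41.
Baby table (748^j mod 1621 for j=0..40):
  0:1  1:748  2:259  3:833  4:620  5:154  6:101  7:982
  8:223  9:1462  10:1022  11:965  12:475  13:301  14:1450  15:151
  16:1099  17:205  18:966  19:1223  20:560  21:662  22:771  23:1253
  24:306  25:327  26:1446  27:401  28:63  29:115  30:107  31:607
  32:156  33:1597  34:1500  35:268  36:1081  37:1330  38:1167  39:818
  40:747
Giant step factor: 748^(-41) ≡ 600 (mod 1621).
Scan 325·600^i mod 1621 for i = 0, 1, …:
  i=0: 325   i=1: 480   i=2: 1083   i=3: 1400
  i=4: 322   i=5: 301
Match at i=5, j=13: e = 5·41 + 13 = 218.

218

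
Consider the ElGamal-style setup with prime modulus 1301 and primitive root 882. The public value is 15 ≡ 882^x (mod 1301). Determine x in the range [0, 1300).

661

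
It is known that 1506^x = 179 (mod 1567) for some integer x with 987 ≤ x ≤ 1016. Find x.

1007

Compute 1506^987 mod 1567 = 1394, then multiply by 1506 repeatedly:
  1506^987=1394  1506^988=1151  1506^989=304  1506^990=260  1506^991=1377
  1506^992=621  1506^993=1294  1506^994=983  1506^995=1150  1506^996=365
  1506^997=1240  1506^998=1143  1506^999=792  1506^1000=265  1506^1001=1072
  1506^1002=422  1506^1003=897  1506^1004=128  1506^1005=27  1506^1006=1487
  1506^1007=179
Found 179 at exponent 1007.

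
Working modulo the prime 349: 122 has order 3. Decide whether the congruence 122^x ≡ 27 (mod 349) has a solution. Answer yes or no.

no

⟨122⟩ has order 3; its elements mod 349 are {1, 122, 226}.
27 is not in this set.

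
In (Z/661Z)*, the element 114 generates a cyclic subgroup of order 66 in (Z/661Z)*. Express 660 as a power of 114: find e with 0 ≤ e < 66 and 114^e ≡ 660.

33

Baby-step giant-step with m = ceil(sqrt(66)) = 9.
Baby table (114^j mod 661 for j=0..8):
  0:1  1:114  2:437  3:243  4:601  5:431  6:220  7:623
  8:295
Giant step factor: 114^(-9) ≡ 204 (mod 661).
Scan 660·204^i mod 661 for i = 0, 1, …:
  i=0: 660   i=1: 457   i=2: 27   i=3: 220
Match at i=3, j=6: e = 3·9 + 6 = 33.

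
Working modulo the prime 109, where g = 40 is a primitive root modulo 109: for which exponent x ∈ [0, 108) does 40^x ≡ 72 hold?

89

Baby-step giant-step with m = ceil(sqrt(108)) = 11.
Baby table (40^j mod 109 for j=0..10):
  0:1  1:40  2:74  3:17  4:26  5:59  6:71  7:6
  8:22  9:8  10:102
Giant step factor: 40^(-11) ≡ 58 (mod 109).
Scan 72·58^i mod 109 for i = 0, 1, …:
  i=0: 72   i=1: 34   i=2: 10   i=3: 35
  i=4: 68   i=5: 20   i=6: 70   i=7: 27
  i=8: 40
Match at i=8, j=1: x = 8·11 + 1 = 89.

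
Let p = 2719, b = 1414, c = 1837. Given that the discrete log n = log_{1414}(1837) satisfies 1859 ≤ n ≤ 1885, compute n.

1877

Compute 1414^1859 mod 2719 = 1117, then multiply by 1414 repeatedly:
  1414^1859=1117  1414^1860=2418  1414^1861=1269  1414^1862=2545  1414^1863=1393
  1414^1864=1146  1414^1865=2639  1414^1866=1078  1414^1867=1652  1414^1868=307
  1414^1869=1777  1414^1870=322  1414^1871=1235  1414^1872=692  1414^1873=2367
  1414^1874=2568  1414^1875=1287  1414^1876=807  1414^1877=1837
Found 1837 at exponent 1877.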